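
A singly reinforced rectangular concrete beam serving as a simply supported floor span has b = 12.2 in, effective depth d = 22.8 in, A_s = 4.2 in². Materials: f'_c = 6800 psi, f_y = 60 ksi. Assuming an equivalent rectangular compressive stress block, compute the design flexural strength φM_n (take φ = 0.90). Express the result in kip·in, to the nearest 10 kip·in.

T = A_s f_y = 4.2 × 60 = 252 kips.
a = T/(0.85 f'_c b) = 252/(0.85 × 6.8 × 12.2) = 3.574 in.
M_n = T(d − a/2) = 252 × (22.8 − 1.787) = 5295.3 kip·in.
φM_n = 0.90 × 5295.3 = 4765.8 kip·in.

φM_n ≈ 4770 kip·in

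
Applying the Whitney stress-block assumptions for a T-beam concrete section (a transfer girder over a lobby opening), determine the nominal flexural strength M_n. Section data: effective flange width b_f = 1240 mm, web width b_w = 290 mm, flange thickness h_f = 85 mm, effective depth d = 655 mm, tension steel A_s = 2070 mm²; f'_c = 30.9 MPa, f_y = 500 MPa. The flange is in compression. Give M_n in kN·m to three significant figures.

M_n ≈ 661 kN·m

Tension: T = A_s f_y = 2070 × 500 = 1035000 N.
Try a within the flange: a = T/(0.85 f'_c b_f) = 1035000/(0.85 × 30.9 × 1240) = 31.78 mm.
Since a = 31.78 ≤ h_f = 85 mm, the stress block lies entirely in the flange; analyse as a rectangular beam of width b_f.
M_n = T(d − a/2) = 1035000 × (655 − 15.89) = 661.48 × 10⁶ N·mm.
M_n = 661.48 kN·m.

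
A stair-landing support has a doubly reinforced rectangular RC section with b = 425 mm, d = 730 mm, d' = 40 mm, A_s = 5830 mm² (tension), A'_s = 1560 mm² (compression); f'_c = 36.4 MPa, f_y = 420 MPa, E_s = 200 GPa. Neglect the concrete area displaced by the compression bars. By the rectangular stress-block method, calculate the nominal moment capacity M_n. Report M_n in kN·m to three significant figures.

Assume both tension and compression steel yield.
Net tension couple steel: A_s − A'_s = 4270 mm².
a = (A_s − A'_s) f_y / (0.85 f'_c b) = 1793400/(0.85 × 36.4 × 425) = 136.39 mm.
c = a/β₁ = 136.39/0.79 = 172.65 mm; ε'_s = 0.003(c − d')/c = 0.0023 ≥ f_y/E_s = 0.0021, so compression steel does yield.
M_n = (A_s − A'_s) f_y (d − a/2) + A'_s f_y (d − d') = [1793400 × (730 − 68.195) + 655200 × (730 − 40)] × 10⁻⁶ = 1186.88 + 452.09 = 1638.97 kN·m.

M_n ≈ 1640 kN·m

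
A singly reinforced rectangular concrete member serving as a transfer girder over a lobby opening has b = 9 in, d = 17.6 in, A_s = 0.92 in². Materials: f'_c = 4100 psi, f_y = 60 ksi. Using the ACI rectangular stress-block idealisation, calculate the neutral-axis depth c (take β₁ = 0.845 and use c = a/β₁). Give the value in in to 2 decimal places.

c ≈ 2.08 in

T = A_s f_y = 0.92 × 60 = 55.2 kips.
a = T/(0.85 f'_c b) = 55.2/(0.85 × 4.1 × 9) = 1.7599 in.
With β₁ = 0.845, c = a/β₁ = 1.7599/0.845 = 2.08 in.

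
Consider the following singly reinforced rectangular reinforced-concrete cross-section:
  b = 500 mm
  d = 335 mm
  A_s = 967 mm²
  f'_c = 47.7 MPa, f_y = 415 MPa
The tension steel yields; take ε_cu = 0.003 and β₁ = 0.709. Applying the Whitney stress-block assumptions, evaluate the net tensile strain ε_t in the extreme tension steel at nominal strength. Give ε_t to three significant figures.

ε_t ≈ 0.0330

a = A_s f_y/(0.85 f'_c b) = 19.80 mm.
β₁ = 0.709, so c = a/β₁ = 19.80/0.709 = 27.93 mm.
From the linear strain diagram with ε_cu = 0.003: ε_t = 0.003 (d − c)/c = 0.003 × (335 − 27.93)/27.93 = 0.0330.
Since ε_t ≥ 0.005, the section is tension-controlled.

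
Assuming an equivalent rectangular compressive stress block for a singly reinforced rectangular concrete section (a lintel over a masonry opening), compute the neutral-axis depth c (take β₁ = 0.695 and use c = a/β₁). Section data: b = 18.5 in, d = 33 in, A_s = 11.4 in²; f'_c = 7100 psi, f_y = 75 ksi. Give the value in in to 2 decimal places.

T = A_s f_y = 11.4 × 75 = 855 kips.
a = T/(0.85 f'_c b) = 855/(0.85 × 7.1 × 18.5) = 7.6580 in.
With β₁ = 0.695, c = a/β₁ = 7.6580/0.695 = 11.02 in.

c ≈ 11.02 in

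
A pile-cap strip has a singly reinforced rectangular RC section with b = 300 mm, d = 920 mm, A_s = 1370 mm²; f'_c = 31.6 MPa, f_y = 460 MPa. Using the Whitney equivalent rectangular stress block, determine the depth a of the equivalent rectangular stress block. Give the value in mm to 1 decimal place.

a ≈ 78.2 mm

T = A_s f_y = 1370 × 460 = 630200 N = 630.2 kN.
Setting C = 0.85 f'_c a b equal to T: a = 630200/(0.85 × 31.6 × 300) = 78.2 mm.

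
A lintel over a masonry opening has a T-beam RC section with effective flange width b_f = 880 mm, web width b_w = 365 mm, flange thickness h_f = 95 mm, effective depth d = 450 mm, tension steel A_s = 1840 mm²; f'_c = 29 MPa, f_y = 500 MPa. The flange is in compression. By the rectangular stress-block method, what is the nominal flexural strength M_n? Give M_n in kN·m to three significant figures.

Tension: T = A_s f_y = 1840 × 500 = 920000 N.
Try a within the flange: a = T/(0.85 f'_c b_f) = 920000/(0.85 × 29 × 880) = 42.41 mm.
Since a = 42.41 ≤ h_f = 95 mm, the stress block lies entirely in the flange; analyse as a rectangular beam of width b_f.
M_n = T(d − a/2) = 920000 × (450 − 21.205) = 394.49 × 10⁶ N·mm.
M_n = 394.49 kN·m.

M_n ≈ 394 kN·m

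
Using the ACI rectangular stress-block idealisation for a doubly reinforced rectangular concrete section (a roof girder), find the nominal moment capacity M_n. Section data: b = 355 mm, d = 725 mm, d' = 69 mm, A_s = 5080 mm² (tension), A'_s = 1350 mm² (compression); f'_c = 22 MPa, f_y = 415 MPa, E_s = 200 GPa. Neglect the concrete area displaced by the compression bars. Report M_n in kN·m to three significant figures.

M_n ≈ 1310 kN·m

Assume both tension and compression steel yield.
Net tension couple steel: A_s − A'_s = 3730 mm².
a = (A_s − A'_s) f_y / (0.85 f'_c b) = 1547950/(0.85 × 22 × 355) = 233.18 mm.
c = a/β₁ = 233.18/0.85 = 274.33 mm; ε'_s = 0.003(c − d')/c = 0.0022 ≥ f_y/E_s = 0.0021, so compression steel does yield.
M_n = (A_s − A'_s) f_y (d − a/2) + A'_s f_y (d − d') = [1547950 × (725 − 116.59) + 560250 × (725 − 69)] × 10⁻⁶ = 941.79 + 367.52 = 1309.31 kN·m.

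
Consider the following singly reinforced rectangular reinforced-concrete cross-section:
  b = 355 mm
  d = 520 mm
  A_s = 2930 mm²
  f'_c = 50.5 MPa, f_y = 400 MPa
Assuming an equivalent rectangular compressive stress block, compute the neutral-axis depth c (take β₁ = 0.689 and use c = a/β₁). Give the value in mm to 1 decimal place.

T = A_s f_y = 2930 × 400 = 1172000 N = 1172 kN.
Setting C = 0.85 f'_c a b equal to T: a = 1172000/(0.85 × 50.5 × 355) = 76.911 mm.
With β₁ = 0.689, c = a/β₁ = 76.911/0.689 = 111.6 mm.

c ≈ 111.6 mm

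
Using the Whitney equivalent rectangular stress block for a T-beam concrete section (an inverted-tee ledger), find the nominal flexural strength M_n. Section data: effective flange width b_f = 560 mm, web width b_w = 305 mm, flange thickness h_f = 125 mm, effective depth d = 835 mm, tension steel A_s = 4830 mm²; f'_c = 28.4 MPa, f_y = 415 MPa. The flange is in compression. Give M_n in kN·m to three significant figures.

Tension: T = A_s f_y = 4830 × 415 = 2004450 N.
Try a within the flange: a = T/(0.85 f'_c b_f) = 2004450/(0.85 × 28.4 × 560) = 148.28 mm.
a = 148.28 > h_f = 125 mm: the block extends into the web. Split into flange-overhang and web parts.
C_f = 0.85 f'_c (b_f − b_w) h_f = 0.85 × 28.4 × (560 − 305) × 125 = 769463 N.
Remaining web compression depth: a_w = (T − C_f)/(0.85 f'_c b_w) = (2004450 − 769463)/(0.85 × 28.4 × 305) = 167.74 mm.
M_n = C_f(d − h_f/2) + (T − C_f)(d − a_w/2) = 769463 × (835 − 62.5) + 1234987 × (835 − 83.87) = 594.41 + 927.64 = 1522.05 × 10⁶ N·mm.
M_n = 1522.05 kN·m.

M_n ≈ 1520 kN·m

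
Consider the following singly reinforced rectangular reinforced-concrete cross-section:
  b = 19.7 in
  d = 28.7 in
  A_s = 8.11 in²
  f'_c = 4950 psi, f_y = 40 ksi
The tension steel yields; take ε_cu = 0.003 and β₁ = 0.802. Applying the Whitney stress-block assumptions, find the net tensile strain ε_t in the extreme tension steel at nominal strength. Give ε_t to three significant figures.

a = A_s f_y/(0.85 f'_c b) = 3.914 in.
β₁ = 0.802, so c = a/β₁ = 3.914/0.802 = 4.880 in.
From the linear strain diagram with ε_cu = 0.003: ε_t = 0.003 (d − c)/c = 0.003 × (28.7 − 4.880)/4.880 = 0.0146.
Since ε_t ≥ 0.005, the section is tension-controlled.

ε_t ≈ 0.0146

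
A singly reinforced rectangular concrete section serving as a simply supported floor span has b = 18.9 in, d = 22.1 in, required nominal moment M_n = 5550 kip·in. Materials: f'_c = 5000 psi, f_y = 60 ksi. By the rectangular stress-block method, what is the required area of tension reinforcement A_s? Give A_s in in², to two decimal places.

A_s ≈ 4.53 in²

From M_n = 0.85 f'_c a b (d − a/2):
a = d − √(d² − 2M_n/(0.85 f'_c b)) = 22.1 − √(22.1² − 2 × 5550/(0.85 × 5 × 18.9)) = 3.386 in.
A_s = 0.85 f'_c a b / f_y = 0.85 × 5 × 3.386 × 18.9 / 60 = 4.533 in².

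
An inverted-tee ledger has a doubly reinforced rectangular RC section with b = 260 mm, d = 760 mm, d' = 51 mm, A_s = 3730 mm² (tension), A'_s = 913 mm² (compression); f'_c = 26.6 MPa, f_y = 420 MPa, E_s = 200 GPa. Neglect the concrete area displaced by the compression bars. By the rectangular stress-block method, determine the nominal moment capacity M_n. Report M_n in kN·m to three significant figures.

Assume both tension and compression steel yield.
Net tension couple steel: A_s − A'_s = 2817 mm².
a = (A_s − A'_s) f_y / (0.85 f'_c b) = 1183140/(0.85 × 26.6 × 260) = 201.26 mm.
c = a/β₁ = 201.26/0.85 = 236.78 mm; ε'_s = 0.003(c − d')/c = 0.0024 ≥ f_y/E_s = 0.0021, so compression steel does yield.
M_n = (A_s − A'_s) f_y (d − a/2) + A'_s f_y (d − d') = [1183140 × (760 − 100.63) + 383460 × (760 − 51)] × 10⁻⁶ = 780.13 + 271.87 = 1052.00 kN·m.

M_n ≈ 1050 kN·m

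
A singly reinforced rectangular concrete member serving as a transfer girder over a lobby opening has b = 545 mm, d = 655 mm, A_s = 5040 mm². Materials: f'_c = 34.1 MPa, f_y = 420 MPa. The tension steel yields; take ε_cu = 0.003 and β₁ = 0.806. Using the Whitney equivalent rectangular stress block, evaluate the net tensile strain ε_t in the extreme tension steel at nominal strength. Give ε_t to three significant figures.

a = A_s f_y/(0.85 f'_c b) = 134.00 mm.
β₁ = 0.806, so c = a/β₁ = 134.00/0.806 = 166.25 mm.
From the linear strain diagram with ε_cu = 0.003: ε_t = 0.003 (d − c)/c = 0.003 × (655 − 166.25)/166.25 = 0.00882.
Since ε_t ≥ 0.005, the section is tension-controlled.

ε_t ≈ 0.00882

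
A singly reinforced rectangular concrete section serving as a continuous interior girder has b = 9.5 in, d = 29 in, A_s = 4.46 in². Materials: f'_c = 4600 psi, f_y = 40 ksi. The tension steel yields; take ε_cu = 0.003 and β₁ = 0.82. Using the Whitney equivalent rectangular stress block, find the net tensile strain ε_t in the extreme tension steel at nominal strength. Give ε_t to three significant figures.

a = A_s f_y/(0.85 f'_c b) = 4.803 in.
β₁ = 0.82, so c = a/β₁ = 4.803/0.82 = 5.857 in.
From the linear strain diagram with ε_cu = 0.003: ε_t = 0.003 (d − c)/c = 0.003 × (29 − 5.857)/5.857 = 0.0119.
Since ε_t ≥ 0.005, the section is tension-controlled.

ε_t ≈ 0.0119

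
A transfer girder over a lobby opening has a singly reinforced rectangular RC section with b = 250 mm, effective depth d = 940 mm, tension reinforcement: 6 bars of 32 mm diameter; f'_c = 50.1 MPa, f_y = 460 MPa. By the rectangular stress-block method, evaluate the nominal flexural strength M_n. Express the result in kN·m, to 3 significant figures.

M_n ≈ 1850 kN·m

A_s = 6 × 804 = 4824 mm².
T = A_s f_y = 4824 × 460 = 2219040 N = 2219.04 kN.
From C = T: a = T/(0.85 f'_c b) = 2219040/(0.85 × 50.1 × 250) = 208.43 mm.
M_n = T(d − a/2) = 2219.04 kN × (940 − 104.215) mm = 1854.64 kN·m.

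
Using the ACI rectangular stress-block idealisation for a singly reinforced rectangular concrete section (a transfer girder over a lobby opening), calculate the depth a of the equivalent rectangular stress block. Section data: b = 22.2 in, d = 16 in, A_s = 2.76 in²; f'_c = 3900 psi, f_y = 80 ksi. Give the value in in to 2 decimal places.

a ≈ 3.00 in

T = A_s f_y = 2.76 × 80 = 220.8 kips.
a = T/(0.85 f'_c b) = 220.8/(0.85 × 3.9 × 22.2) = 3.00 in.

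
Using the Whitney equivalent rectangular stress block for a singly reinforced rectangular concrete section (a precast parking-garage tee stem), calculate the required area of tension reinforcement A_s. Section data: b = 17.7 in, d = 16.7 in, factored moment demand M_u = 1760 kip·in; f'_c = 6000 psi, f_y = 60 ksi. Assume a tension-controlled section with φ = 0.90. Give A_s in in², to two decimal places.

A_s ≈ 2.03 in²

M_n = M_u/φ = 1760/0.90 = 1955.56 kip·in.
From M_n = 0.85 f'_c a b (d − a/2):
a = d − √(d² − 2M_n/(0.85 f'_c b)) = 16.7 − √(16.7² − 2 × 1955.56/(0.85 × 6 × 17.7)) = 1.352 in.
A_s = 0.85 f'_c a b / f_y = 0.85 × 6 × 1.352 × 17.7 / 60 = 2.034 in².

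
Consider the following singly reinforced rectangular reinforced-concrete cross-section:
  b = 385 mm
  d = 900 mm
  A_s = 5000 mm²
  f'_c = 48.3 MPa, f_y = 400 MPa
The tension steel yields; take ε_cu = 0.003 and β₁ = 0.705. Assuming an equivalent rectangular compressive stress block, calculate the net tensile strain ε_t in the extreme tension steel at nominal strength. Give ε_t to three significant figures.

a = A_s f_y/(0.85 f'_c b) = 126.53 mm.
β₁ = 0.705, so c = a/β₁ = 126.53/0.705 = 179.48 mm.
From the linear strain diagram with ε_cu = 0.003: ε_t = 0.003 (d − c)/c = 0.003 × (900 − 179.48)/179.48 = 0.0120.
Since ε_t ≥ 0.005, the section is tension-controlled.

ε_t ≈ 0.0120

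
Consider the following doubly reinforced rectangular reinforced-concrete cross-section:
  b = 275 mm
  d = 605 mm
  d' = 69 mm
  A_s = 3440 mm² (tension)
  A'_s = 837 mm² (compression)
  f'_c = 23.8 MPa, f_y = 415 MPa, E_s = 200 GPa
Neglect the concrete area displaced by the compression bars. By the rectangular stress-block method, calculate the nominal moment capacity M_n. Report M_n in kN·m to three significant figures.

M_n ≈ 735 kN·m

Assume both tension and compression steel yield.
Net tension couple steel: A_s − A'_s = 2603 mm².
a = (A_s − A'_s) f_y / (0.85 f'_c b) = 1080245/(0.85 × 23.8 × 275) = 194.18 mm.
c = a/β₁ = 194.18/0.85 = 228.45 mm; ε'_s = 0.003(c − d')/c = 0.0021 ≥ f_y/E_s = 0.0021, so compression steel does yield.
M_n = (A_s − A'_s) f_y (d − a/2) + A'_s f_y (d − d') = [1080245 × (605 − 97.09) + 347355 × (605 − 69)] × 10⁻⁶ = 548.67 + 186.18 = 734.85 kN·m.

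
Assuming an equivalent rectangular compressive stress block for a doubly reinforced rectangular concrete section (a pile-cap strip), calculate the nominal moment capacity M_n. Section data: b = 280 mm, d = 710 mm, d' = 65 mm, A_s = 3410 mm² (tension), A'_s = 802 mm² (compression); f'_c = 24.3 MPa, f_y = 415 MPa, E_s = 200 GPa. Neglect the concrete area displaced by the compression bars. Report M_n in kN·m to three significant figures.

Assume both tension and compression steel yield.
Net tension couple steel: A_s − A'_s = 2608 mm².
a = (A_s − A'_s) f_y / (0.85 f'_c b) = 1082320/(0.85 × 24.3 × 280) = 187.14 mm.
c = a/β₁ = 187.14/0.85 = 220.16 mm; ε'_s = 0.003(c − d')/c = 0.0021 ≥ f_y/E_s = 0.0021, so compression steel does yield.
M_n = (A_s − A'_s) f_y (d − a/2) + A'_s f_y (d − d') = [1082320 × (710 − 93.57) + 332830 × (710 − 65)] × 10⁻⁶ = 667.17 + 214.68 = 881.85 kN·m.

M_n ≈ 882 kN·m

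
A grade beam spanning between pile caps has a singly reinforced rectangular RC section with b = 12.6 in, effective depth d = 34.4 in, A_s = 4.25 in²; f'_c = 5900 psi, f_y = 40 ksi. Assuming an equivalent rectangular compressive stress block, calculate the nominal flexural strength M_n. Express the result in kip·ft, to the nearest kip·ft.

M_n ≈ 468 kip·ft

T = A_s f_y = 4.25 × 40 = 170 kips.
a = T/(0.85 f'_c b) = 170/(0.85 × 5.9 × 12.6) = 2.690 in.
M_n = T(d − a/2) = 170 × (34.4 − 1.345) = 5619.4 kip·in = 5619.4/12 = 468.28 kip·ft.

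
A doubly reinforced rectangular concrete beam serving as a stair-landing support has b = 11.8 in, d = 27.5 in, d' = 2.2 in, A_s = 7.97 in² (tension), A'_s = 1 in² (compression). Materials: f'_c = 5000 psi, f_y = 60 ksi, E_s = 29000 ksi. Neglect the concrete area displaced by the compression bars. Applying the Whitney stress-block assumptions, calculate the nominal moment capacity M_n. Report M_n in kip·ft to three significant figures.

Assume both steels yield.
a = (A_s − A'_s) f_y/(0.85 f'_c b) = (7.97 − 1) × 60/(0.85 × 5 × 11.8) = 8.339 in.
c = a/β₁ = 8.339/0.8 = 10.424 in; ε'_s = 0.003(c − d')/c = 0.0024 ≥ ε_y = 0.0021, so the compression steel yields.
M_n = (A_s − A'_s) f_y (d − a/2) + A'_s f_y (d − d') = 418.2 × (27.5 − 4.1695) + 60 × (27.5 − 2.2) = 9756.8 + 1518.0 = 11274.8 kip·in = 11274.8/12 = 939.57 kip·ft.

M_n ≈ 940 kip·ft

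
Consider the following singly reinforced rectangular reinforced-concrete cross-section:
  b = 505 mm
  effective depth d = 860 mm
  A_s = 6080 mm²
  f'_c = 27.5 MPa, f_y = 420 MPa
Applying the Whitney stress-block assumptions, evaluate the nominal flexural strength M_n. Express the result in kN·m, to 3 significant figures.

T = A_s f_y = 6080 × 420 = 2553600 N = 2553.6 kN.
From C = T: a = T/(0.85 f'_c b) = 2553600/(0.85 × 27.5 × 505) = 216.33 mm.
M_n = T(d − a/2) = 2553.6 kN × (860 − 108.165) mm = 1919.89 kN·m.

M_n ≈ 1920 kN·m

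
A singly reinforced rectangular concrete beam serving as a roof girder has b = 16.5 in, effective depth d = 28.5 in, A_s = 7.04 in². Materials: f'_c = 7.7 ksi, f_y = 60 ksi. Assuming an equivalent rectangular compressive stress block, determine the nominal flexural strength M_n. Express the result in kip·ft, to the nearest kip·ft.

T = A_s f_y = 7.04 × 60 = 422.4 kips.
a = T/(0.85 f'_c b) = 422.4/(0.85 × 7.7 × 16.5) = 3.911 in.
M_n = T(d − a/2) = 422.4 × (28.5 − 1.9555) = 11212.4 kip·in = 11212.4/12 = 934.37 kip·ft.

M_n ≈ 934 kip·ft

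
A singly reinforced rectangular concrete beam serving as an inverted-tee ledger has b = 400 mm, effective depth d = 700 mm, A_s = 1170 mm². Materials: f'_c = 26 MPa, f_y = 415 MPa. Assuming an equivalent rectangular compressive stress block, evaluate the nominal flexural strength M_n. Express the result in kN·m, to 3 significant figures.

M_n ≈ 327 kN·m

T = A_s f_y = 1170 × 415 = 485550 N = 485.55 kN.
From C = T: a = T/(0.85 f'_c b) = 485550/(0.85 × 26 × 400) = 54.93 mm.
M_n = T(d − a/2) = 485.55 kN × (700 − 27.465) mm = 326.55 kN·m.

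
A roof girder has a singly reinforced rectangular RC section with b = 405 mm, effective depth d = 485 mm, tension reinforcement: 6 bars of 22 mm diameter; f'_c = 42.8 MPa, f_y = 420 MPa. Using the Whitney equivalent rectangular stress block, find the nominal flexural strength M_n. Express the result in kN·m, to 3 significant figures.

A_s = 6 × 380 = 2280 mm².
T = A_s f_y = 2280 × 420 = 957600 N = 957.6 kN.
From C = T: a = T/(0.85 f'_c b) = 957600/(0.85 × 42.8 × 405) = 64.99 mm.
M_n = T(d − a/2) = 957.6 kN × (485 − 32.495) mm = 433.32 kN·m.

M_n ≈ 433 kN·m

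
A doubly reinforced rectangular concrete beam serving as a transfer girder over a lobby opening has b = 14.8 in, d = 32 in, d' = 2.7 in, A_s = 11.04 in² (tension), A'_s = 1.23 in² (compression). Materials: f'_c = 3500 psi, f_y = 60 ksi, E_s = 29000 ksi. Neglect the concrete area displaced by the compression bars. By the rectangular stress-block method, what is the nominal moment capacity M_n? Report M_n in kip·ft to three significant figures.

M_n ≈ 1420 kip·ft

Assume both steels yield.
a = (A_s − A'_s) f_y/(0.85 f'_c b) = (11.04 − 1.23) × 60/(0.85 × 3.5 × 14.8) = 13.368 in.
c = a/β₁ = 13.368/0.85 = 15.727 in; ε'_s = 0.003(c − d')/c = 0.0025 ≥ ε_y = 0.0021, so the compression steel yields.
M_n = (A_s − A'_s) f_y (d − a/2) + A'_s f_y (d − d') = 588.6 × (32 − 6.684) + 73.8 × (32 − 2.7) = 14901.0 + 2162.3 = 17063.3 kip·in = 17063.3/12 = 1421.94 kip·ft.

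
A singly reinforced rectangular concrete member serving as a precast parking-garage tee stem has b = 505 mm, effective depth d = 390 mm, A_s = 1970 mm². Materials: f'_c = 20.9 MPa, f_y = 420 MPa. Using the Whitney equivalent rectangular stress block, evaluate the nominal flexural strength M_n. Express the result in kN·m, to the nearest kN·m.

T = A_s f_y = 1970 × 420 = 827400 N = 827.4 kN.
From C = T: a = T/(0.85 f'_c b) = 827400/(0.85 × 20.9 × 505) = 92.23 mm.
M_n = T(d − a/2) = 827.4 kN × (390 − 46.115) mm = 284.53 kN·m.

M_n ≈ 285 kN·m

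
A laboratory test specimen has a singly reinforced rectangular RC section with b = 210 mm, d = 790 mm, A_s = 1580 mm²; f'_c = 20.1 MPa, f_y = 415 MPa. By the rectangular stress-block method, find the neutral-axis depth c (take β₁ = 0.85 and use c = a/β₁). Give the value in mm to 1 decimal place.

c ≈ 215.0 mm

T = A_s f_y = 1580 × 415 = 655700 N = 655.7 kN.
Setting C = 0.85 f'_c a b equal to T: a = 655700/(0.85 × 20.1 × 210) = 182.756 mm.
With β₁ = 0.85, c = a/β₁ = 182.756/0.85 = 215.0 mm.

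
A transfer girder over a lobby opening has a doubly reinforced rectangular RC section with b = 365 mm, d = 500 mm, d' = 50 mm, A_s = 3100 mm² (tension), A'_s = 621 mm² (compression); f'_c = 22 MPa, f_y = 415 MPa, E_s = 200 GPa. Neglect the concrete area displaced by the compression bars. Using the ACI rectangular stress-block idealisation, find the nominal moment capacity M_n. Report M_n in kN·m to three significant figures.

Assume both tension and compression steel yield.
Net tension couple steel: A_s − A'_s = 2479 mm².
a = (A_s − A'_s) f_y / (0.85 f'_c b) = 1028785/(0.85 × 22 × 365) = 150.73 mm.
c = a/β₁ = 150.73/0.85 = 177.33 mm; ε'_s = 0.003(c − d')/c = 0.0022 ≥ f_y/E_s = 0.0021, so compression steel does yield.
M_n = (A_s − A'_s) f_y (d − a/2) + A'_s f_y (d − d') = [1028785 × (500 − 75.365) + 257715 × (500 − 50)] × 10⁻⁶ = 436.86 + 115.97 = 552.83 kN·m.

M_n ≈ 553 kN·m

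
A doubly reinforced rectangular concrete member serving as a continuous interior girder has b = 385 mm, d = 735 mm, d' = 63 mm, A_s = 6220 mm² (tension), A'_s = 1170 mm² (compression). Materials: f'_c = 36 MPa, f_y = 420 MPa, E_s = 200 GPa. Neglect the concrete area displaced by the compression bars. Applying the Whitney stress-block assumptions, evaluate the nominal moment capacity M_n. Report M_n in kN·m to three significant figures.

Assume both tension and compression steel yield.
Net tension couple steel: A_s − A'_s = 5050 mm².
a = (A_s − A'_s) f_y / (0.85 f'_c b) = 2121000/(0.85 × 36 × 385) = 180.04 mm.
c = a/β₁ = 180.04/0.793 = 227.04 mm; ε'_s = 0.003(c − d')/c = 0.0022 ≥ f_y/E_s = 0.0021, so compression steel does yield.
M_n = (A_s − A'_s) f_y (d − a/2) + A'_s f_y (d − d') = [2121000 × (735 − 90.02) + 491400 × (735 − 63)] × 10⁻⁶ = 1368.00 + 330.22 = 1698.22 kN·m.

M_n ≈ 1700 kN·m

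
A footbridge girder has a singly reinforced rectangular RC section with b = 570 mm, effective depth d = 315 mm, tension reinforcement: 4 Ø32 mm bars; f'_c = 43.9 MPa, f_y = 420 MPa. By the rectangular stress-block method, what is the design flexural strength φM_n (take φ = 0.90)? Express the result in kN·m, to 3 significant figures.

A_s = 4 × 804 = 3216 mm².
T = A_s f_y = 3216 × 420 = 1350720 N = 1350.72 kN.
From C = T: a = T/(0.85 f'_c b) = 1350720/(0.85 × 43.9 × 570) = 63.50 mm.
M_n = T(d − a/2) = 1350.72 kN × (315 − 31.75) mm = 382.59 kN·m.
φM_n = 0.90 × 382.59 = 344.33 kN·m.

φM_n ≈ 344 kN·m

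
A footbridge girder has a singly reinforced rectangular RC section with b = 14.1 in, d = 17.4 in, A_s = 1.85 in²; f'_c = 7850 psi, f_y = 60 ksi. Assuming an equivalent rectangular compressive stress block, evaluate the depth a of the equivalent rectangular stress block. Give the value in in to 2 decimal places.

T = A_s f_y = 1.85 × 60 = 111 kips.
a = T/(0.85 f'_c b) = 111/(0.85 × 7.85 × 14.1) = 1.18 in.

a ≈ 1.18 in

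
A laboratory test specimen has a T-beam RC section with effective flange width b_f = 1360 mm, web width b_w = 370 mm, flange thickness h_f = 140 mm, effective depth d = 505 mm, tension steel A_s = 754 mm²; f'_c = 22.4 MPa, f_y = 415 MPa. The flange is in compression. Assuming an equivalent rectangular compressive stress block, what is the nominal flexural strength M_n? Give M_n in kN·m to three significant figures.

Tension: T = A_s f_y = 754 × 415 = 312910 N.
Try a within the flange: a = T/(0.85 f'_c b_f) = 312910/(0.85 × 22.4 × 1360) = 12.08 mm.
Since a = 12.08 ≤ h_f = 140 mm, the stress block lies entirely in the flange; analyse as a rectangular beam of width b_f.
M_n = T(d − a/2) = 312910 × (505 − 6.04) = 156.13 × 10⁶ N·mm.
M_n = 156.13 kN·m.

M_n ≈ 156 kN·m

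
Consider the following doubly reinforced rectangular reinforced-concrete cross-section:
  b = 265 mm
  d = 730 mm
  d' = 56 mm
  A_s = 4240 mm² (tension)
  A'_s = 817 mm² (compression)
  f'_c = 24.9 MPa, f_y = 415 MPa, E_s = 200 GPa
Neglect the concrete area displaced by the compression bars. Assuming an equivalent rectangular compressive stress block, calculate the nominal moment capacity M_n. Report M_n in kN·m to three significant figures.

M_n ≈ 1090 kN·m

Assume both tension and compression steel yield.
Net tension couple steel: A_s − A'_s = 3423 mm².
a = (A_s − A'_s) f_y / (0.85 f'_c b) = 1420545/(0.85 × 24.9 × 265) = 253.27 mm.
c = a/β₁ = 253.27/0.85 = 297.96 mm; ε'_s = 0.003(c − d')/c = 0.0024 ≥ f_y/E_s = 0.0021, so compression steel does yield.
M_n = (A_s − A'_s) f_y (d − a/2) + A'_s f_y (d − d') = [1420545 × (730 − 126.635) + 339055 × (730 − 56)] × 10⁻⁶ = 857.11 + 228.52 = 1085.63 kN·m.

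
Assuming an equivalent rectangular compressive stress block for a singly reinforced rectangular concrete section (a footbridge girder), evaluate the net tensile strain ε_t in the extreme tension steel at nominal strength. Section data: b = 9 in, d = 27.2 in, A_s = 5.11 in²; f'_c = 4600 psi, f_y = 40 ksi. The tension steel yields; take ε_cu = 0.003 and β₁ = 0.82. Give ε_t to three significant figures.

ε_t ≈ 0.00852

a = A_s f_y/(0.85 f'_c b) = 5.808 in.
β₁ = 0.82, so c = a/β₁ = 5.808/0.82 = 7.083 in.
From the linear strain diagram with ε_cu = 0.003: ε_t = 0.003 (d − c)/c = 0.003 × (27.2 − 7.083)/7.083 = 0.00852.
Since ε_t ≥ 0.005, the section is tension-controlled.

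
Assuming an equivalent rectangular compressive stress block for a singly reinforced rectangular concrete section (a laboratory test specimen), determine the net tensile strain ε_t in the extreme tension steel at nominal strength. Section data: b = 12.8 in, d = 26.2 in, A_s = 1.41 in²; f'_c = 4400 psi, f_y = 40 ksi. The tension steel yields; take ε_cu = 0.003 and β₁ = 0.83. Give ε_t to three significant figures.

a = A_s f_y/(0.85 f'_c b) = 1.178 in.
β₁ = 0.83, so c = a/β₁ = 1.178/0.83 = 1.419 in.
From the linear strain diagram with ε_cu = 0.003: ε_t = 0.003 (d − c)/c = 0.003 × (26.2 − 1.419)/1.419 = 0.0524.
Since ε_t ≥ 0.005, the section is tension-controlled.

ε_t ≈ 0.0524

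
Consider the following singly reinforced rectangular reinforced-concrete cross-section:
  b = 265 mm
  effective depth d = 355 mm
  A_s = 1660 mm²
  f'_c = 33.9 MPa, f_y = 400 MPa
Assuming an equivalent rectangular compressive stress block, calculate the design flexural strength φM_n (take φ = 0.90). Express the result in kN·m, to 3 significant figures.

T = A_s f_y = 1660 × 400 = 664000 N = 664 kN.
From C = T: a = T/(0.85 f'_c b) = 664000/(0.85 × 33.9 × 265) = 86.96 mm.
M_n = T(d − a/2) = 664 kN × (355 − 43.48) mm = 206.85 kN·m.
φM_n = 0.90 × 206.85 = 186.17 kN·m.

φM_n ≈ 186 kN·m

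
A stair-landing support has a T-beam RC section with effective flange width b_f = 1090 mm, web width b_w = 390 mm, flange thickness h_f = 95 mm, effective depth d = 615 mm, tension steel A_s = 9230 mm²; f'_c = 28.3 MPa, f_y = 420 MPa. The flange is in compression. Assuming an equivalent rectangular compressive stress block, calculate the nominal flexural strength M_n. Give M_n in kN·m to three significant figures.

M_n ≈ 2030 kN·m

Tension: T = A_s f_y = 9230 × 420 = 3876600 N.
Try a within the flange: a = T/(0.85 f'_c b_f) = 3876600/(0.85 × 28.3 × 1090) = 147.85 mm.
a = 147.85 > h_f = 95 mm: the block extends into the web. Split into flange-overhang and web parts.
C_f = 0.85 f'_c (b_f − b_w) h_f = 0.85 × 28.3 × (1090 − 390) × 95 = 1599658 N.
Remaining web compression depth: a_w = (T − C_f)/(0.85 f'_c b_w) = (3876600 − 1599658)/(0.85 × 28.3 × 390) = 242.71 mm.
M_n = C_f(d − h_f/2) + (T − C_f)(d − a_w/2) = 1599658 × (615 − 47.5) + 2276942 × (615 − 121.355) = 907.81 + 1124.00 = 2031.81 × 10⁶ N·mm.
M_n = 2031.81 kN·m.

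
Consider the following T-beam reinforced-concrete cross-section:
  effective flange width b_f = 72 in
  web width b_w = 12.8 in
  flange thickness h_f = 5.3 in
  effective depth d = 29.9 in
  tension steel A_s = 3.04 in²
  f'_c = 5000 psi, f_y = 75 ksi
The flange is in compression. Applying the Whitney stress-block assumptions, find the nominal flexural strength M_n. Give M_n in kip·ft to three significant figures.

M_n ≈ 561 kip·ft

Tension: T = A_s f_y = 3.04 × 75 = 228 kips.
Try a within the flange: a = T/(0.85 f'_c b_f) = 228/(0.85 × 5 × 72) = 0.745 in.
Since a = 0.745 ≤ h_f = 5.3 in, the stress block lies entirely in the flange; analyse as a rectangular beam of width b_f.
M_n = T(d − a/2) = 228 × (29.9 − 0.3725) = 6732.3 kip·in.
M_n = 6732.3/12 = 561.03 kip·ft.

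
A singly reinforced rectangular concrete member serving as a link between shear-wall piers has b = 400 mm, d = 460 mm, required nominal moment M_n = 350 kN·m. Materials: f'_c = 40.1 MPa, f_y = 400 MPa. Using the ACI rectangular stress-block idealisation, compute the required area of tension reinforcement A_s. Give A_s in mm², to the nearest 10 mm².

With M_n = 0.85 f'_c a b (d − a/2), solve the quadratic for a:
a = d − √(d² − 2M_n/(0.85 f'_c b)) = 460 − √(460² − 2 × 350×10⁶/(0.85 × 40.1 × 400)) = 59.68 mm.
A_s = 0.85 f'_c a b / f_y = 0.85 × 40.1 × 59.68 × 400 / 400 = 2034.2 mm².

A_s ≈ 2030 mm²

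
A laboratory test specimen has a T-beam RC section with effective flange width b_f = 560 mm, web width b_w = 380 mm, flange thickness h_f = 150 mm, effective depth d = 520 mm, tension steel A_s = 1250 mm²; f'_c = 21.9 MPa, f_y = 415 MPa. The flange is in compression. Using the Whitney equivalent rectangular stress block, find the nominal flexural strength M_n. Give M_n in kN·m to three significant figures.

M_n ≈ 257 kN·m

Tension: T = A_s f_y = 1250 × 415 = 518750 N.
Try a within the flange: a = T/(0.85 f'_c b_f) = 518750/(0.85 × 21.9 × 560) = 49.76 mm.
Since a = 49.76 ≤ h_f = 150 mm, the stress block lies entirely in the flange; analyse as a rectangular beam of width b_f.
M_n = T(d − a/2) = 518750 × (520 − 24.88) = 256.84 × 10⁶ N·mm.
M_n = 256.84 kN·m.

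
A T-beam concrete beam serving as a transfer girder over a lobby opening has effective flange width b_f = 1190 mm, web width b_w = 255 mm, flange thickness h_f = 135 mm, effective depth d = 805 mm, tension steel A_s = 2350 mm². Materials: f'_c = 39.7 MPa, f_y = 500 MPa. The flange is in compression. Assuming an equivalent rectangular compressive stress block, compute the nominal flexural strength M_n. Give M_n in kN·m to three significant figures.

M_n ≈ 929 kN·m

Tension: T = A_s f_y = 2350 × 500 = 1175000 N.
Try a within the flange: a = T/(0.85 f'_c b_f) = 1175000/(0.85 × 39.7 × 1190) = 29.26 mm.
Since a = 29.26 ≤ h_f = 135 mm, the stress block lies entirely in the flange; analyse as a rectangular beam of width b_f.
M_n = T(d − a/2) = 1175000 × (805 − 14.63) = 928.68 × 10⁶ N·mm.
M_n = 928.68 kN·m.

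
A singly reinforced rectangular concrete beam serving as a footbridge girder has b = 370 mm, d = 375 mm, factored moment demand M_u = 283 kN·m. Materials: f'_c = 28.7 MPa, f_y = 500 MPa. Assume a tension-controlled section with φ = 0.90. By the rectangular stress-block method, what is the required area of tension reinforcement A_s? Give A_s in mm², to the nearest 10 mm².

M_n = M_u/φ = 283/0.90 = 314.444 kN·m.
With M_n = 0.85 f'_c a b (d − a/2), solve the quadratic for a:
a = d − √(d² − 2M_n/(0.85 f'_c b)) = 375 − √(375² − 2 × 314.444×10⁶/(0.85 × 28.7 × 370)) = 108.63 mm.
A_s = 0.85 f'_c a b / f_y = 0.85 × 28.7 × 108.63 × 370 / 500 = 1961.0 mm².

A_s ≈ 1960 mm²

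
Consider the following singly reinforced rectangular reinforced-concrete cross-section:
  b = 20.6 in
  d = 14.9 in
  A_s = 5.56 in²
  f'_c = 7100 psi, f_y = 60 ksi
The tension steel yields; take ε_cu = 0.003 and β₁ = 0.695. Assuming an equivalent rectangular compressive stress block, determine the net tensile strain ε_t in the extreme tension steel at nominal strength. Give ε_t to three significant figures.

a = A_s f_y/(0.85 f'_c b) = 2.683 in.
β₁ = 0.695, so c = a/β₁ = 2.683/0.695 = 3.860 in.
From the linear strain diagram with ε_cu = 0.003: ε_t = 0.003 (d − c)/c = 0.003 × (14.9 − 3.860)/3.860 = 0.00858.
Since ε_t ≥ 0.005, the section is tension-controlled.

ε_t ≈ 0.00858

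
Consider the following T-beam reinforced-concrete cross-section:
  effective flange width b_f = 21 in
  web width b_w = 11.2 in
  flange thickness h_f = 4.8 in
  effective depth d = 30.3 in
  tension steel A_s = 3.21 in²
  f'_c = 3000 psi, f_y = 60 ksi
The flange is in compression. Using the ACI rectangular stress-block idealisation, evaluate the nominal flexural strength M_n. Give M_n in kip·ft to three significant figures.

Tension: T = A_s f_y = 3.21 × 60 = 192.6 kips.
Try a within the flange: a = T/(0.85 f'_c b_f) = 192.6/(0.85 × 3 × 21) = 3.597 in.
Since a = 3.597 ≤ h_f = 4.8 in, the stress block lies entirely in the flange; analyse as a rectangular beam of width b_f.
M_n = T(d − a/2) = 192.6 × (30.3 − 1.7985) = 5489.4 kip·in.
M_n = 5489.4/12 = 457.45 kip·ft.

M_n ≈ 457 kip·ft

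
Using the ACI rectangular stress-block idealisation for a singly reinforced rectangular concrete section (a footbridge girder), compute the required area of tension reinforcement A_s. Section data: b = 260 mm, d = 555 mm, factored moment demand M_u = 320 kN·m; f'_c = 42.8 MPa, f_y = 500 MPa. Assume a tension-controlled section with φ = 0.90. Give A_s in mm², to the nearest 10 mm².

M_n = M_u/φ = 320/0.90 = 355.556 kN·m.
With M_n = 0.85 f'_c a b (d − a/2), solve the quadratic for a:
a = d − √(d² − 2M_n/(0.85 f'_c b)) = 555 − √(555² − 2 × 355.556×10⁶/(0.85 × 42.8 × 260)) = 72.46 mm.
A_s = 0.85 f'_c a b / f_y = 0.85 × 42.8 × 72.46 × 260 / 500 = 1370.8 mm².

A_s ≈ 1370 mm²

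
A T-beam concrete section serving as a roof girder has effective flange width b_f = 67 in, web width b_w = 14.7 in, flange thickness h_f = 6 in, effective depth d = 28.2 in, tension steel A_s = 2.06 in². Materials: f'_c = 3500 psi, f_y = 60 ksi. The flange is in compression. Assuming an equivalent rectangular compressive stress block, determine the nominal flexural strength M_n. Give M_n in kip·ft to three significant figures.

M_n ≈ 287 kip·ft

Tension: T = A_s f_y = 2.06 × 60 = 123.6 kips.
Try a within the flange: a = T/(0.85 f'_c b_f) = 123.6/(0.85 × 3.5 × 67) = 0.620 in.
Since a = 0.620 ≤ h_f = 6 in, the stress block lies entirely in the flange; analyse as a rectangular beam of width b_f.
M_n = T(d − a/2) = 123.6 × (28.2 − 0.31) = 3447.2 kip·in.
M_n = 3447.2/12 = 287.27 kip·ft.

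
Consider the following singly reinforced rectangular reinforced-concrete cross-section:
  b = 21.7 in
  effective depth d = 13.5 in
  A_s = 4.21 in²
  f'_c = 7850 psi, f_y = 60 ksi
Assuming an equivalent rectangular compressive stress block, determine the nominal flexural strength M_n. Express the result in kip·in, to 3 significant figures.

T = A_s f_y = 4.21 × 60 = 252.6 kips.
a = T/(0.85 f'_c b) = 252.6/(0.85 × 7.85 × 21.7) = 1.745 in.
M_n = T(d − a/2) = 252.6 × (13.5 − 0.8725) = 3189.7 kip·in.

M_n ≈ 3190 kip·in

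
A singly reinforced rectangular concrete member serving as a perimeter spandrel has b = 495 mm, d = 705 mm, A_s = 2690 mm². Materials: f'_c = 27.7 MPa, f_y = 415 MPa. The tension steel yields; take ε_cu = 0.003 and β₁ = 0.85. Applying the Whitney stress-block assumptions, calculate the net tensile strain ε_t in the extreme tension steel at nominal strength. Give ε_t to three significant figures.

a = A_s f_y/(0.85 f'_c b) = 95.78 mm.
β₁ = 0.85, so c = a/β₁ = 95.78/0.85 = 112.68 mm.
From the linear strain diagram with ε_cu = 0.003: ε_t = 0.003 (d − c)/c = 0.003 × (705 − 112.68)/112.68 = 0.0158.
Since ε_t ≥ 0.005, the section is tension-controlled.

ε_t ≈ 0.0158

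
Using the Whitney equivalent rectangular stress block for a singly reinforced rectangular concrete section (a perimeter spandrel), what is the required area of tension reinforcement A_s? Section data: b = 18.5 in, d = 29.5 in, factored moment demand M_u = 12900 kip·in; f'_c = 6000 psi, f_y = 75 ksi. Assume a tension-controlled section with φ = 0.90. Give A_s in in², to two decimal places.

M_n = M_u/φ = 12900/0.90 = 14333.3 kip·in.
From M_n = 0.85 f'_c a b (d − a/2):
a = d − √(d² − 2M_n/(0.85 f'_c b)) = 29.5 − √(29.5² − 2 × 14333.3/(0.85 × 6 × 18.5)) = 5.700 in.
A_s = 0.85 f'_c a b / f_y = 0.85 × 6 × 5.700 × 18.5 / 75 = 7.171 in².

A_s ≈ 7.17 in²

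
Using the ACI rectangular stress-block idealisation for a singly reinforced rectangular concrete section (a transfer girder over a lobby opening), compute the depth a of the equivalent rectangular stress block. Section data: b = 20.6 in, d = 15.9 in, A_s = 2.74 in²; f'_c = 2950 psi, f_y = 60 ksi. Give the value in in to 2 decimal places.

a ≈ 3.18 in

T = A_s f_y = 2.74 × 60 = 164.4 kips.
a = T/(0.85 f'_c b) = 164.4/(0.85 × 2.95 × 20.6) = 3.18 in.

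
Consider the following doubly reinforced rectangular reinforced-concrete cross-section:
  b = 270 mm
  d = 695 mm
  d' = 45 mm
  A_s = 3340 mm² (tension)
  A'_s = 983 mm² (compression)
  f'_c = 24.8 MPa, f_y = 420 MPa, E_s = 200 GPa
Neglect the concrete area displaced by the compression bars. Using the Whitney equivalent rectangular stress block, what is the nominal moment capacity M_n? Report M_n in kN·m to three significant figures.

Assume both tension and compression steel yield.
Net tension couple steel: A_s − A'_s = 2357 mm².
a = (A_s − A'_s) f_y / (0.85 f'_c b) = 989940/(0.85 × 24.8 × 270) = 173.93 mm.
c = a/β₁ = 173.93/0.85 = 204.62 mm; ε'_s = 0.003(c − d')/c = 0.0023 ≥ f_y/E_s = 0.0021, so compression steel does yield.
M_n = (A_s − A'_s) f_y (d − a/2) + A'_s f_y (d − d') = [989940 × (695 − 86.965) + 412860 × (695 − 45)] × 10⁻⁶ = 601.92 + 268.36 = 870.28 kN·m.

M_n ≈ 870 kN·m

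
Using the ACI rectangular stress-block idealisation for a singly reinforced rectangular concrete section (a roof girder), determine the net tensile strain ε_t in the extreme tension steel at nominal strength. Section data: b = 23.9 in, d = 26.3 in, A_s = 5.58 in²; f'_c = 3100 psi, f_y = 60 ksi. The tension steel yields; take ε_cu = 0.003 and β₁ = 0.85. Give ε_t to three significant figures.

a = A_s f_y/(0.85 f'_c b) = 5.316 in.
β₁ = 0.85, so c = a/β₁ = 5.316/0.85 = 6.254 in.
From the linear strain diagram with ε_cu = 0.003: ε_t = 0.003 (d − c)/c = 0.003 × (26.3 − 6.254)/6.254 = 0.00962.
Since ε_t ≥ 0.005, the section is tension-controlled.

ε_t ≈ 0.00962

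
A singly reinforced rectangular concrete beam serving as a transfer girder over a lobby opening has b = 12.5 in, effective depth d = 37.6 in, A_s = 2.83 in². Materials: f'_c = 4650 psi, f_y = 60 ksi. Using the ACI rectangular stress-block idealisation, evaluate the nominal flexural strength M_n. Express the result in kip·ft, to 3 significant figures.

T = A_s f_y = 2.83 × 60 = 169.8 kips.
a = T/(0.85 f'_c b) = 169.8/(0.85 × 4.65 × 12.5) = 3.437 in.
M_n = T(d − a/2) = 169.8 × (37.6 − 1.7185) = 6092.7 kip·in = 6092.7/12 = 507.73 kip·ft.

M_n ≈ 508 kip·ft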